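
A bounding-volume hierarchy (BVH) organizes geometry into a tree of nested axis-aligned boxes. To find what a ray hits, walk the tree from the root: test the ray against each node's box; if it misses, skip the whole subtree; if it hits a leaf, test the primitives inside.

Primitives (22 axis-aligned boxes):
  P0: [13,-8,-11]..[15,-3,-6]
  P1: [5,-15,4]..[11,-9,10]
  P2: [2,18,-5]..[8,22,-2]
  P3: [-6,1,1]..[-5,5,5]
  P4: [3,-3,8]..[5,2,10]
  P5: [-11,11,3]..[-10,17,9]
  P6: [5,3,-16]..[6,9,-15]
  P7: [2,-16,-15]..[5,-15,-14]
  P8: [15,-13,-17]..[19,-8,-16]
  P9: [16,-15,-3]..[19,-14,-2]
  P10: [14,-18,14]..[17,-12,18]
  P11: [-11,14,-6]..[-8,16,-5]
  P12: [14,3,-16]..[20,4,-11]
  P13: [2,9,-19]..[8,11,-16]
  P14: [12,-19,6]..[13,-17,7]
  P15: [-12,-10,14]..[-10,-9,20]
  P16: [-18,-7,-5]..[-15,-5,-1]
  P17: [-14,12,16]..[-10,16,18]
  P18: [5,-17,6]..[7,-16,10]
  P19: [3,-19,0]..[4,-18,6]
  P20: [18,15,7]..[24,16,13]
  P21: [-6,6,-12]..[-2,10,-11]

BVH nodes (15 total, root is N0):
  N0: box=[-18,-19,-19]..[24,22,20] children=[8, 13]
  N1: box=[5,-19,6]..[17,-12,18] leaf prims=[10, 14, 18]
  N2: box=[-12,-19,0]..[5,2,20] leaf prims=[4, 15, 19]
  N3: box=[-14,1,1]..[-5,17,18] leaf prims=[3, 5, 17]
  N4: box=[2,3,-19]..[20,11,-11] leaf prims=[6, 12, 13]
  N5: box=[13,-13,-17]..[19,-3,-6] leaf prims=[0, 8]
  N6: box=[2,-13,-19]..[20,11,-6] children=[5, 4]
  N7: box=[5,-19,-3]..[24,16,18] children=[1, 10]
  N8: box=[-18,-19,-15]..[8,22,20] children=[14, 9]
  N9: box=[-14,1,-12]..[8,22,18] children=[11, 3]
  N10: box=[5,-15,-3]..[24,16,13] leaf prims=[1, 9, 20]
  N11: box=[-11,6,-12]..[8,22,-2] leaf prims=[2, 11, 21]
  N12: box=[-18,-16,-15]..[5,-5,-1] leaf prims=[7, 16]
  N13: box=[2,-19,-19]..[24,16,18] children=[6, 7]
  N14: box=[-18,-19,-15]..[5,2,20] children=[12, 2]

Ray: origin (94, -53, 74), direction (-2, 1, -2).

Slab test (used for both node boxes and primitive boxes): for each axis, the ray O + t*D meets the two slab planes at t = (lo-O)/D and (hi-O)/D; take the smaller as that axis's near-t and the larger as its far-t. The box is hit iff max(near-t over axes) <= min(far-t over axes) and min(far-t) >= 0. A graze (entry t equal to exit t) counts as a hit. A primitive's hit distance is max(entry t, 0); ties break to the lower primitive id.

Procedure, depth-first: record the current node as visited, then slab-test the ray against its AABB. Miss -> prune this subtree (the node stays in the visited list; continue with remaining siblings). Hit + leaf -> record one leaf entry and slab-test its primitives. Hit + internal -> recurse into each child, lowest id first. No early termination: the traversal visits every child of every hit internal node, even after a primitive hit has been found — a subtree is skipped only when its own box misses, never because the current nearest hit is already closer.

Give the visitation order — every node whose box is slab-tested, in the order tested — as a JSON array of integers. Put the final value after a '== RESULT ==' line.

Walk:
N0 x:[35,56] y:[34,75] z:[27,93/2] -> hit [35,93/2], descend [8, 13]
  N8 x:[43,56] y:[34,75] z:[27,89/2] -> hit [43,89/2], descend [9, 14]
    N9 x:[43,54] y:[54,75] z:[28,43] -> miss, prune
    N14 x:[89/2,56] y:[34,55] z:[27,89/2] -> hit [89/2,89/2], descend [2, 12]
      N2 x:[89/2,53] y:[34,55] z:[27,37] -> miss, prune
      N12 x:[89/2,56] y:[37,48] z:[75/2,89/2] -> hit [89/2,89/2] leaf, test {P7(miss), P16(miss)}
  N13 x:[35,46] y:[34,69] z:[28,93/2] -> hit [35,46], descend [6, 7]
    N6 x:[37,46] y:[40,64] z:[40,93/2] -> hit [40,46], descend [4, 5]
      N4 x:[37,46] y:[56,64] z:[85/2,93/2] -> miss, prune
      N5 x:[75/2,81/2] y:[40,50] z:[40,91/2] -> hit [40,81/2] leaf, test {P0(miss), P8(miss)}
    N7 x:[35,89/2] y:[34,69] z:[28,77/2] -> hit [35,77/2], descend [1, 10]
      N1 x:[77/2,89/2] y:[34,41] z:[28,34] -> miss, prune
      N10 x:[35,89/2] y:[38,69] z:[61/2,77/2] -> hit [38,77/2] leaf, test {P1(miss), P9@t=38, P20(miss)}

13 AABB tests over nodes [0, 8, 9, 14, 2, 12, 13, 6, 4, 5, 7, 1, 10]; 3 leaves entered; closest P9.

== RESULT ==
[0, 8, 9, 14, 2, 12, 13, 6, 4, 5, 7, 1, 10]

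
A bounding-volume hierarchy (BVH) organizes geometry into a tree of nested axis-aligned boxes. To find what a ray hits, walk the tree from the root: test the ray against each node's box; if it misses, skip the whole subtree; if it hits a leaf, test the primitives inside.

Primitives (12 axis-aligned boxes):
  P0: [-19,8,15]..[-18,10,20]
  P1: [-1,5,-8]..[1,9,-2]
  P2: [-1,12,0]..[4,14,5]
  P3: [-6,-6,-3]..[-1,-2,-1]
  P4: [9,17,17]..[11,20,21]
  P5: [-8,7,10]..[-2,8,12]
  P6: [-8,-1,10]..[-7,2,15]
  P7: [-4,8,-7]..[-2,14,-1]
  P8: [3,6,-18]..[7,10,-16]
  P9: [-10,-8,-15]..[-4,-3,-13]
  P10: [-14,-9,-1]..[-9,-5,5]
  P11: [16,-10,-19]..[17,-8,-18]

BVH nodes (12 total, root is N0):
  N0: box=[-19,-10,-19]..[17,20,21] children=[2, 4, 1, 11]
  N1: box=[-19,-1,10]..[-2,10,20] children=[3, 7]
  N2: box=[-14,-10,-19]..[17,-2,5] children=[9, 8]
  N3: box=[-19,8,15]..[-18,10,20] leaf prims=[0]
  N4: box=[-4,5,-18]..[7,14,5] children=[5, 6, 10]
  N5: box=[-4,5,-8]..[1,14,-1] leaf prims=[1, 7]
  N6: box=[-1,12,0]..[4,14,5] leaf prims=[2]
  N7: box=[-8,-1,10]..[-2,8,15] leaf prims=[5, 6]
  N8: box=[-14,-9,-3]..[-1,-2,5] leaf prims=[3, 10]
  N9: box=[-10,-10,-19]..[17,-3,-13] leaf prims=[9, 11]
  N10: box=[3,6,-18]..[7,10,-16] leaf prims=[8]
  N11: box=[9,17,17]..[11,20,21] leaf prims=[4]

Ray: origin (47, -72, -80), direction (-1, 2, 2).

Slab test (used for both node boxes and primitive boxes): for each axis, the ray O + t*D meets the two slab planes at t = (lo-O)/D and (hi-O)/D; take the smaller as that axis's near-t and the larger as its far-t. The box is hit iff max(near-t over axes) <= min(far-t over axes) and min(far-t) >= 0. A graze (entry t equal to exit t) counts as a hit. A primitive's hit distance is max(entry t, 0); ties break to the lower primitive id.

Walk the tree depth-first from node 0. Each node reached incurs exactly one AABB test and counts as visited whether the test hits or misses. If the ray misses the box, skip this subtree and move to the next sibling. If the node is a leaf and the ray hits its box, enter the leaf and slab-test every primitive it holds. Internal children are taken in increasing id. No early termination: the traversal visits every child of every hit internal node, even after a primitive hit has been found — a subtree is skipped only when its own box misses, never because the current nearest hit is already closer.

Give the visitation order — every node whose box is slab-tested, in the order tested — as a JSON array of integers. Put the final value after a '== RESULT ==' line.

Traverse from the root:
N0 x:[30,66] y:[31,46] z:[61/2,101/2] -> hit [31,46], descend [1, 2, 4, 11]
  N1 x:[49,66] y:[71/2,41] z:[45,50] -> miss, prune
  N2 x:[30,61] y:[31,35] z:[61/2,85/2] -> hit [31,35], descend [8, 9]
    N8 x:[48,61] y:[63/2,35] z:[77/2,85/2] -> miss, prune
    N9 x:[30,57] y:[31,69/2] z:[61/2,67/2] -> hit [31,67/2] leaf, test {P9(miss), P11@t=31}
  N4 x:[40,51] y:[77/2,43] z:[31,85/2] -> hit [40,85/2], descend [5, 6, 10]
    N5 x:[46,51] y:[77/2,43] z:[36,79/2] -> miss, prune
    N6 x:[43,48] y:[42,43] z:[40,85/2] -> miss, prune
    N10 x:[40,44] y:[39,41] z:[31,32] -> miss, prune
  N11 x:[36,38] y:[89/2,46] z:[97/2,101/2] -> miss, prune

Summary -> nodes [0, 1, 2, 8, 9, 4, 5, 6, 10, 11]; box-tests=10; leaf-entries=1; first=P11

== RESULT ==
[0, 1, 2, 8, 9, 4, 5, 6, 10, 11]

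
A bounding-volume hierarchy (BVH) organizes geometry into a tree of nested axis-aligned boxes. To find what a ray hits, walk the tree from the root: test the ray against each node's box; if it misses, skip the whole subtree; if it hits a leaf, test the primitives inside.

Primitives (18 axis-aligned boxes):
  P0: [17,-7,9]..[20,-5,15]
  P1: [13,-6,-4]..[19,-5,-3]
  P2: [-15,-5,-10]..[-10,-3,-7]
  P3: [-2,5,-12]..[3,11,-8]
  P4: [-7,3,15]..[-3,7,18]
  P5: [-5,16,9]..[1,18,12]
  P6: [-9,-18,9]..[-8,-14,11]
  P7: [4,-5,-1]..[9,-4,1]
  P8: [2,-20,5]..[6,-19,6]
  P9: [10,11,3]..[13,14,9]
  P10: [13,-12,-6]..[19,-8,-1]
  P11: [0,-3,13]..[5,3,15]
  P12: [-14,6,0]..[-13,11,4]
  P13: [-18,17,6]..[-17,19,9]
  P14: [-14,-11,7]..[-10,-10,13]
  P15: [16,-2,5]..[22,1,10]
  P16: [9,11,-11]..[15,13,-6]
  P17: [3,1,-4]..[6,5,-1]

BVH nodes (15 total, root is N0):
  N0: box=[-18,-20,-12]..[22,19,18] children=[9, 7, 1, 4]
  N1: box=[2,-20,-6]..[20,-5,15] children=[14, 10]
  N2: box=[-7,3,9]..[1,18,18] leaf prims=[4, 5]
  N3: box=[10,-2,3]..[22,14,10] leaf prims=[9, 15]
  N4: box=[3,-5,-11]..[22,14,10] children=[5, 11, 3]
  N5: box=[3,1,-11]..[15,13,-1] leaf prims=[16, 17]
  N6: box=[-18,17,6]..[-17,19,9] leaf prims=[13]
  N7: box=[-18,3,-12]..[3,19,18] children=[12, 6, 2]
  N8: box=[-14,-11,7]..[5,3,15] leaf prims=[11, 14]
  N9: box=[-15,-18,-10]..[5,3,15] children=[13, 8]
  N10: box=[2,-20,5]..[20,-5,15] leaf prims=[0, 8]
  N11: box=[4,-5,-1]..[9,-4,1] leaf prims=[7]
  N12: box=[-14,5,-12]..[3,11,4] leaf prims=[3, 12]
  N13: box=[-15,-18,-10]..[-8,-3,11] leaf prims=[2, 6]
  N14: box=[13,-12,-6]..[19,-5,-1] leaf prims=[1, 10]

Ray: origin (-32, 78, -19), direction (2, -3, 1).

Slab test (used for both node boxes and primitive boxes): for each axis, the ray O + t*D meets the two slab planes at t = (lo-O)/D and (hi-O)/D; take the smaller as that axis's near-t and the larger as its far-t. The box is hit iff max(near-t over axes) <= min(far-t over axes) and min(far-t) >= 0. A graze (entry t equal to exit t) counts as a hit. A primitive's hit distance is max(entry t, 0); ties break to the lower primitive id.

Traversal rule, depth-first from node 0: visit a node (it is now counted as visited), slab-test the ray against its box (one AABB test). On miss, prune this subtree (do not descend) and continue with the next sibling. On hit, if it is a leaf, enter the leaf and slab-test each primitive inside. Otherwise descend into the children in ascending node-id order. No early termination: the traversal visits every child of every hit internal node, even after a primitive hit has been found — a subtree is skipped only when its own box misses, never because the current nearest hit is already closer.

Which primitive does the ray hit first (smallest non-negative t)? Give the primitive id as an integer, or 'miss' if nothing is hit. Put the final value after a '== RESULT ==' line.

Traverse from the root:
N0 x:[7,27] y:[59/3,98/3] z:[7,37] -> hit [59/3,27], descend [1, 4, 7, 9]
  N1 x:[17,26] y:[83/3,98/3] z:[13,34] -> miss, prune
  N4 x:[35/2,27] y:[64/3,83/3] z:[8,29] -> hit [64/3,27], descend [3, 5, 11]
    N3 x:[21,27] y:[64/3,80/3] z:[22,29] -> hit [22,80/3] leaf, test {P9@t=22, P15@t=77/3}
    N5 x:[35/2,47/2] y:[65/3,77/3] z:[8,18] -> miss, prune
    N11 x:[18,41/2] y:[82/3,83/3] z:[18,20] -> miss, prune
  N7 x:[7,35/2] y:[59/3,25] z:[7,37] -> miss, prune
  N9 x:[17/2,37/2] y:[25,32] z:[9,34] -> miss, prune

Visited [0, 1, 4, 3, 5, 11, 7, 9]. Tests: 8 box, 1 leaf. Nearest: P9.

== RESULT ==
9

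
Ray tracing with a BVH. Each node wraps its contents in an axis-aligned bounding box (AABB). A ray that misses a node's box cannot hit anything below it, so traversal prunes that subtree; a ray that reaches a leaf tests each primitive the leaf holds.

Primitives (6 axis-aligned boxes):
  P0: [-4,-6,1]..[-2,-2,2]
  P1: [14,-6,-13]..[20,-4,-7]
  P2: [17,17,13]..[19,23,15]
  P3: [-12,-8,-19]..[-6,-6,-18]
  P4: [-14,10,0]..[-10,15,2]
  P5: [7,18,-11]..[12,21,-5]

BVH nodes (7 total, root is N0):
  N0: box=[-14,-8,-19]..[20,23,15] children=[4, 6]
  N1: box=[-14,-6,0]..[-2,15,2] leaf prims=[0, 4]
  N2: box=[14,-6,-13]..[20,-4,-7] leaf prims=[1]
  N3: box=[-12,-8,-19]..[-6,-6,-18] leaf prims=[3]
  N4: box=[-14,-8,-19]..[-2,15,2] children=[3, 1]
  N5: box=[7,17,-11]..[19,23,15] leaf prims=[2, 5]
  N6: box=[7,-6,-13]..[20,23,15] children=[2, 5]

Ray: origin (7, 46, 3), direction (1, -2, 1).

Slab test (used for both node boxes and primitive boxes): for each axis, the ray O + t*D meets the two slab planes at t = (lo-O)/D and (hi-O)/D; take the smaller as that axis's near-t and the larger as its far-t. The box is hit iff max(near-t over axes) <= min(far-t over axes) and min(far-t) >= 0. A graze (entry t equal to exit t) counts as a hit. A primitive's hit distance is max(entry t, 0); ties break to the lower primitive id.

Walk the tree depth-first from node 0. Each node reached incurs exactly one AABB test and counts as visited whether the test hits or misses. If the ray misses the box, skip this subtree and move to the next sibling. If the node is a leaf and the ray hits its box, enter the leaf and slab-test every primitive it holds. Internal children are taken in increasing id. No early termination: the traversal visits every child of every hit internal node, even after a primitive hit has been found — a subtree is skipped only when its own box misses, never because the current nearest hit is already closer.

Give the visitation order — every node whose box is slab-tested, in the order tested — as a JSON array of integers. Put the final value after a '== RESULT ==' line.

Trace the traversal:
N0 x:[-21,13] y:[23/2,27] z:[-22,12] -> hit [23/2,12], descend [4, 6]
  N4 x:[-21,-9] y:[31/2,27] z:[-22,-1] -> miss, prune
  N6 x:[0,13] y:[23/2,26] z:[-16,12] -> hit [23/2,12], descend [2, 5]
    N2 x:[7,13] y:[25,26] z:[-16,-10] -> miss, prune
    N5 x:[0,12] y:[23/2,29/2] z:[-14,12] -> hit [23/2,12] leaf, test {P2@t=23/2, P5(miss)}

5 AABB tests over nodes [0, 4, 6, 2, 5]; 1 leaf entered; closest P2.

== RESULT ==
[0, 4, 6, 2, 5]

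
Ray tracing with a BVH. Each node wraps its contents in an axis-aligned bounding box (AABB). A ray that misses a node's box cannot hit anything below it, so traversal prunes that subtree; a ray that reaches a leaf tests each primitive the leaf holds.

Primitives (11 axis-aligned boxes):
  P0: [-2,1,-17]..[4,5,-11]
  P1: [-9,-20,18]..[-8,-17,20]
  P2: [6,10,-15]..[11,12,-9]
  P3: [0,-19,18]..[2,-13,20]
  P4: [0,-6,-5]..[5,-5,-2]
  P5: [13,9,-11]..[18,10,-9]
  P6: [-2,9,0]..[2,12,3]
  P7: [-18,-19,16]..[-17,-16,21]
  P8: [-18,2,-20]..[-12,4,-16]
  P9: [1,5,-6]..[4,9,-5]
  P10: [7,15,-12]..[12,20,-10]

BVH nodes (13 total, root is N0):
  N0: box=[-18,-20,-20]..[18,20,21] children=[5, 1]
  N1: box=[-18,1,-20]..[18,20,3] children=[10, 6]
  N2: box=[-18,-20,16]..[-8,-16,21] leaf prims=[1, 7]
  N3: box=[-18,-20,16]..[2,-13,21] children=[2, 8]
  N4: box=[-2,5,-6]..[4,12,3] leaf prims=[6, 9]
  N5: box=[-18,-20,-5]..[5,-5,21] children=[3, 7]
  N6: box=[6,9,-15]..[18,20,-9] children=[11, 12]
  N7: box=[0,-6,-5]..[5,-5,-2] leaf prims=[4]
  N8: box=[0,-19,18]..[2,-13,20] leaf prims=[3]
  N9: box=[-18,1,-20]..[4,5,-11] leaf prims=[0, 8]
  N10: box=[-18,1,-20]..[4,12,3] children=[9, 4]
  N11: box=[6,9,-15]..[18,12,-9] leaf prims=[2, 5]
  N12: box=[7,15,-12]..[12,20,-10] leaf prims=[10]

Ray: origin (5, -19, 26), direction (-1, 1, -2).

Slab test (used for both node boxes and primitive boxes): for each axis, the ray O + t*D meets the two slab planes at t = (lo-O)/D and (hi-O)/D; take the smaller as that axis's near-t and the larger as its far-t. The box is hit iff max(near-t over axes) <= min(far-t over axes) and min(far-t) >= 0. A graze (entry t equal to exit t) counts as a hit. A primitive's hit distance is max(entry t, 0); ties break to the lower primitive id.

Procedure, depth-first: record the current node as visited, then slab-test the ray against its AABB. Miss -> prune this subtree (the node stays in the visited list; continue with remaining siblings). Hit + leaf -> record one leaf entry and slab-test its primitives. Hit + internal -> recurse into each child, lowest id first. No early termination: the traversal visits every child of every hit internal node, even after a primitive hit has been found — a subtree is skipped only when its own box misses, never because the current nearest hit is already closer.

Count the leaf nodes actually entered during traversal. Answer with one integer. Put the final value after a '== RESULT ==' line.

Traverse from the root:
N0 x:[-13,23] y:[-1,39] z:[5/2,23] -> hit [5/2,23], descend [1, 5]
  N1 x:[-13,23] y:[20,39] z:[23/2,23] -> hit [20,23], descend [6, 10]
    N6 x:[-13,-1] y:[28,39] z:[35/2,41/2] -> miss, prune
    N10 x:[1,23] y:[20,31] z:[23/2,23] -> hit [20,23], descend [4, 9]
      N4 x:[1,7] y:[24,31] z:[23/2,16] -> miss, prune
      N9 x:[1,23] y:[20,24] z:[37/2,23] -> hit [20,23] leaf, test {P0(miss), P8@t=21}
  N5 x:[0,23] y:[-1,14] z:[5/2,31/2] -> hit [5/2,14], descend [3, 7]
    N3 x:[3,23] y:[-1,6] z:[5/2,5] -> hit [3,5], descend [2, 8]
      N2 x:[13,23] y:[-1,3] z:[5/2,5] -> miss, prune
      N8 x:[3,5] y:[0,6] z:[3,4] -> hit [3,4] leaf, test {P3@t=3}
    N7 x:[0,5] y:[13,14] z:[14,31/2] -> miss, prune

order=[0, 1, 6, 10, 4, 9, 5, 3, 2, 8, 7]  |boxes|=11  |leaves|=2  hit=P3

== RESULT ==
2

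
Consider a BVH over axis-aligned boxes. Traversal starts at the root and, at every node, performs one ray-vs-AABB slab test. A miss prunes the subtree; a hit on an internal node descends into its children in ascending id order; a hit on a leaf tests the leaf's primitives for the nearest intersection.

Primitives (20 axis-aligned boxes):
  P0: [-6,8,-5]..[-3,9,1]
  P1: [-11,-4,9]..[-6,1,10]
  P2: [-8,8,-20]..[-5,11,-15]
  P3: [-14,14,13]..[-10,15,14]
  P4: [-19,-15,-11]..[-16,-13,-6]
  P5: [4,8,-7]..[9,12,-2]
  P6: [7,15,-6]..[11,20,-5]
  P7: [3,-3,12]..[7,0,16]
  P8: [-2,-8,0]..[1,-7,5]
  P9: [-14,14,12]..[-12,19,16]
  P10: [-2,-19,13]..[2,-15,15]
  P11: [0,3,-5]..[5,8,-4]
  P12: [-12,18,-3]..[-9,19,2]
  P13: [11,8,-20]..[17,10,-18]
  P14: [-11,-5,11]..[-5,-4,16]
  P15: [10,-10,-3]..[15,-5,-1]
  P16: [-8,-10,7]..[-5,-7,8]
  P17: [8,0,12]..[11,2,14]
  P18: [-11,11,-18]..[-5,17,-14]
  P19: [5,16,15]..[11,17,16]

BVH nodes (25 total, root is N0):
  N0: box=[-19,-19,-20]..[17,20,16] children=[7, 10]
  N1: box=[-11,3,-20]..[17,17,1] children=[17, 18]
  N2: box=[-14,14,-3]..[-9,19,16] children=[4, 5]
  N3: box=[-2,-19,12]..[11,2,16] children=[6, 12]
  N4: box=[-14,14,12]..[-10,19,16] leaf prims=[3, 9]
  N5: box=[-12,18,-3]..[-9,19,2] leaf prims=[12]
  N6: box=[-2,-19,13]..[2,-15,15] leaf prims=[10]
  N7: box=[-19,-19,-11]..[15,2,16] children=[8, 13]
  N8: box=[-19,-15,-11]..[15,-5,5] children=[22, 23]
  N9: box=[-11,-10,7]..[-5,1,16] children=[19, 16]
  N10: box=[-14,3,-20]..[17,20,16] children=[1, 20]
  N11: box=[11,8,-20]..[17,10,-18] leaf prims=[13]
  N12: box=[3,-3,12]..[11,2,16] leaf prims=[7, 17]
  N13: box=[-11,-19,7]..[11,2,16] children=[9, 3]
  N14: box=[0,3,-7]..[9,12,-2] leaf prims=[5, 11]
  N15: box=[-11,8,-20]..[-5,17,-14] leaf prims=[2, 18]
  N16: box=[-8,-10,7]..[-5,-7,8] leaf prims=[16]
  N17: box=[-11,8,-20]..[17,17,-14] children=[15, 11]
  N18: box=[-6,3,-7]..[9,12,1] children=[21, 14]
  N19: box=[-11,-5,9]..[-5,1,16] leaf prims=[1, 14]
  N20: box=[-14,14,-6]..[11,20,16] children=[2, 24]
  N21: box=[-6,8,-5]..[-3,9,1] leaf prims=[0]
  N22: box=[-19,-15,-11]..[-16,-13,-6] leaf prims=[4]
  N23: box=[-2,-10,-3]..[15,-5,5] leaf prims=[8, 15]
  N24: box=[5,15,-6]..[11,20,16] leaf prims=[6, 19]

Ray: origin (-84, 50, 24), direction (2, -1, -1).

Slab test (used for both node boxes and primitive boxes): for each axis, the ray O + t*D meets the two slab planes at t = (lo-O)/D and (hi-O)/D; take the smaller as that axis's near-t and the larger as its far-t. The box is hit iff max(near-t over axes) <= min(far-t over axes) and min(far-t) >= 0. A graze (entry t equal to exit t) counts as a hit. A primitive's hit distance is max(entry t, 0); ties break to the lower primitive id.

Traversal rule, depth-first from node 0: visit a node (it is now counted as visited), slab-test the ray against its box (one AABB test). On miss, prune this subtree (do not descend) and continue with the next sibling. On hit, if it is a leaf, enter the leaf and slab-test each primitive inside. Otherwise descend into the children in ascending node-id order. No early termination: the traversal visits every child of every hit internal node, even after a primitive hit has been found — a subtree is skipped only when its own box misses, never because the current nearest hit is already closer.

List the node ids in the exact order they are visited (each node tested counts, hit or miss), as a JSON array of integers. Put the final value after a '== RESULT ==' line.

Traverse from the root:
N0 x:[65/2,101/2] y:[30,69] z:[8,44] -> hit [65/2,44], descend [7, 10]
  N7 x:[65/2,99/2] y:[48,69] z:[8,35] -> miss, prune
  N10 x:[35,101/2] y:[30,47] z:[8,44] -> hit [35,44], descend [1, 20]
    N1 x:[73/2,101/2] y:[33,47] z:[23,44] -> hit [73/2,44], descend [17, 18]
      N17 x:[73/2,101/2] y:[33,42] z:[38,44] -> hit [38,42], descend [11, 15]
        N11 x:[95/2,101/2] y:[40,42] z:[42,44] -> miss, prune
        N15 x:[73/2,79/2] y:[33,42] z:[38,44] -> hit [38,79/2] leaf, test {P2@t=39, P18@t=38}
      N18 x:[39,93/2] y:[38,47] z:[23,31] -> miss, prune
    N20 x:[35,95/2] y:[30,36] z:[8,30] -> miss, prune

Summary -> nodes [0, 7, 10, 1, 17, 11, 15, 18, 20]; box-tests=9; leaf-entries=1; first=P18

== RESULT ==
[0, 7, 10, 1, 17, 11, 15, 18, 20]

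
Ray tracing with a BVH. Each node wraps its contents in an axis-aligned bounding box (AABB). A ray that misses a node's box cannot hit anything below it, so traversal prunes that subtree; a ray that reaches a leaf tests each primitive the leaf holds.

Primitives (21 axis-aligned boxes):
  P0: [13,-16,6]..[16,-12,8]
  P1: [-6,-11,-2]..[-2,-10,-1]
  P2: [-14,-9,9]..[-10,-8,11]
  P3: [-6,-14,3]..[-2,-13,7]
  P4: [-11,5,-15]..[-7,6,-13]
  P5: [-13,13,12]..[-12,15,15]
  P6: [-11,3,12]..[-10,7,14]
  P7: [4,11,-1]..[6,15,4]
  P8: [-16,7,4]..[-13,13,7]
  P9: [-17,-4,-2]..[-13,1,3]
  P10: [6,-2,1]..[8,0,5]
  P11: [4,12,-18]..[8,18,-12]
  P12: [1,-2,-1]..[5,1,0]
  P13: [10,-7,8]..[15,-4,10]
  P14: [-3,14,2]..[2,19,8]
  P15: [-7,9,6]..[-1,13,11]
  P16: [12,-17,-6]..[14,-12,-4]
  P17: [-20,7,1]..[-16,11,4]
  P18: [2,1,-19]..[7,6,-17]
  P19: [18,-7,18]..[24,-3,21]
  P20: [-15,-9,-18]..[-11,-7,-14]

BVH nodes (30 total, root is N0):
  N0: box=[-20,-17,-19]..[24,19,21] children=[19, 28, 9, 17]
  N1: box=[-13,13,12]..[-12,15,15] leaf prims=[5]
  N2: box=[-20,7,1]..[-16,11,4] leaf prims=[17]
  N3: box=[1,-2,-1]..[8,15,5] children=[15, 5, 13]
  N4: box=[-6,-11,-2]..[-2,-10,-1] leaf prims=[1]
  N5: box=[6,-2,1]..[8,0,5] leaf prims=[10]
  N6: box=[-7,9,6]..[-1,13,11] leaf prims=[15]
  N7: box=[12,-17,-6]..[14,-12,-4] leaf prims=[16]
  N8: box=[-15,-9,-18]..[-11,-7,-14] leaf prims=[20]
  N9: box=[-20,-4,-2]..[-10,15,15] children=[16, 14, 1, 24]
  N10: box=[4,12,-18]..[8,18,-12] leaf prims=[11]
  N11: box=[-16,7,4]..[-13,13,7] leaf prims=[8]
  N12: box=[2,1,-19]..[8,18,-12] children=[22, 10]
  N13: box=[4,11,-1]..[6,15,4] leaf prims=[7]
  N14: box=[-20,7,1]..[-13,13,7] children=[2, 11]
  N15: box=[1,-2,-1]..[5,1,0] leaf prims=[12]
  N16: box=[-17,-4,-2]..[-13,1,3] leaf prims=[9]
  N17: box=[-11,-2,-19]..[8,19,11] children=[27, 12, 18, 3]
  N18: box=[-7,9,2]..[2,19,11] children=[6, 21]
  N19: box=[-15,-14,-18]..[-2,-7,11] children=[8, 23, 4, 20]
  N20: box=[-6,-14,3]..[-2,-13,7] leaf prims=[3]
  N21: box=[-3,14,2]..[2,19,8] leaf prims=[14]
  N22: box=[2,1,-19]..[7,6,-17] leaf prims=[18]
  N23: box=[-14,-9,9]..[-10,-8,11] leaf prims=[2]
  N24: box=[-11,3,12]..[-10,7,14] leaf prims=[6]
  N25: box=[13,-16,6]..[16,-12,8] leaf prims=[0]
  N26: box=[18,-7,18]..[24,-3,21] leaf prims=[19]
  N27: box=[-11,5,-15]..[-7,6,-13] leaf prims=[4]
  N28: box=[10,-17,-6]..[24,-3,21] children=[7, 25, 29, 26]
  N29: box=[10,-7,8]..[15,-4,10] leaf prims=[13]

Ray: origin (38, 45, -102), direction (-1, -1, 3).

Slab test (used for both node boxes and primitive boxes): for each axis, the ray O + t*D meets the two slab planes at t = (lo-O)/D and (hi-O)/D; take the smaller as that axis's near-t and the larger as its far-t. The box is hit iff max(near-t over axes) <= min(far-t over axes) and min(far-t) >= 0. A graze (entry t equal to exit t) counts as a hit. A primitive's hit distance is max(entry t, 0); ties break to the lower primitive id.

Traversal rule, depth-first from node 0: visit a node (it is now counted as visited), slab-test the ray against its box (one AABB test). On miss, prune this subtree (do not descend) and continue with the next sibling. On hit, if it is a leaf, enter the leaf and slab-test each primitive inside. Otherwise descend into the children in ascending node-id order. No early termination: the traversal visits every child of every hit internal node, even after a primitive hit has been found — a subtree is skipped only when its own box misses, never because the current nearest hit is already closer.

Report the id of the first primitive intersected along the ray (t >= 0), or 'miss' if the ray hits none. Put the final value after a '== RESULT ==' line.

Traverse from the root:
N0 x:[14,58] y:[26,62] z:[83/3,41] -> hit [83/3,41], descend [9, 17, 19, 28]
  N9 x:[48,58] y:[30,49] z:[100/3,39] -> miss, prune
  N17 x:[30,49] y:[26,47] z:[83/3,113/3] -> hit [30,113/3], descend [3, 12, 18, 27]
    N3 x:[30,37] y:[30,47] z:[101/3,107/3] -> hit [101/3,107/3], descend [5, 13, 15]
      N5 x:[30,32] y:[45,47] z:[103/3,107/3] -> miss, prune
      N13 x:[32,34] y:[30,34] z:[101/3,106/3] -> hit [101/3,34] leaf, test {P7@t=101/3}
      N15 x:[33,37] y:[44,47] z:[101/3,34] -> miss, prune
    N12 x:[30,36] y:[27,44] z:[83/3,30] -> hit [30,30], descend [10, 22]
      N10 x:[30,34] y:[27,33] z:[28,30] -> hit [30,30] leaf, test {P11@t=30}
      N22 x:[31,36] y:[39,44] z:[83/3,85/3] -> miss, prune
    N18 x:[36,45] y:[26,36] z:[104/3,113/3] -> hit [36,36], descend [6, 21]
      N6 x:[39,45] y:[32,36] z:[36,113/3] -> miss, prune
      N21 x:[36,41] y:[26,31] z:[104/3,110/3] -> miss, prune
    N27 x:[45,49] y:[39,40] z:[29,89/3] -> miss, prune
  N19 x:[40,53] y:[52,59] z:[28,113/3] -> miss, prune
  N28 x:[14,28] y:[48,62] z:[32,41] -> miss, prune

Summary -> nodes [0, 9, 17, 3, 5, 13, 15, 12, 10, 22, 18, 6, 21, 27, 19, 28]; box-tests=16; leaf-entries=2; first=P11

== RESULT ==
11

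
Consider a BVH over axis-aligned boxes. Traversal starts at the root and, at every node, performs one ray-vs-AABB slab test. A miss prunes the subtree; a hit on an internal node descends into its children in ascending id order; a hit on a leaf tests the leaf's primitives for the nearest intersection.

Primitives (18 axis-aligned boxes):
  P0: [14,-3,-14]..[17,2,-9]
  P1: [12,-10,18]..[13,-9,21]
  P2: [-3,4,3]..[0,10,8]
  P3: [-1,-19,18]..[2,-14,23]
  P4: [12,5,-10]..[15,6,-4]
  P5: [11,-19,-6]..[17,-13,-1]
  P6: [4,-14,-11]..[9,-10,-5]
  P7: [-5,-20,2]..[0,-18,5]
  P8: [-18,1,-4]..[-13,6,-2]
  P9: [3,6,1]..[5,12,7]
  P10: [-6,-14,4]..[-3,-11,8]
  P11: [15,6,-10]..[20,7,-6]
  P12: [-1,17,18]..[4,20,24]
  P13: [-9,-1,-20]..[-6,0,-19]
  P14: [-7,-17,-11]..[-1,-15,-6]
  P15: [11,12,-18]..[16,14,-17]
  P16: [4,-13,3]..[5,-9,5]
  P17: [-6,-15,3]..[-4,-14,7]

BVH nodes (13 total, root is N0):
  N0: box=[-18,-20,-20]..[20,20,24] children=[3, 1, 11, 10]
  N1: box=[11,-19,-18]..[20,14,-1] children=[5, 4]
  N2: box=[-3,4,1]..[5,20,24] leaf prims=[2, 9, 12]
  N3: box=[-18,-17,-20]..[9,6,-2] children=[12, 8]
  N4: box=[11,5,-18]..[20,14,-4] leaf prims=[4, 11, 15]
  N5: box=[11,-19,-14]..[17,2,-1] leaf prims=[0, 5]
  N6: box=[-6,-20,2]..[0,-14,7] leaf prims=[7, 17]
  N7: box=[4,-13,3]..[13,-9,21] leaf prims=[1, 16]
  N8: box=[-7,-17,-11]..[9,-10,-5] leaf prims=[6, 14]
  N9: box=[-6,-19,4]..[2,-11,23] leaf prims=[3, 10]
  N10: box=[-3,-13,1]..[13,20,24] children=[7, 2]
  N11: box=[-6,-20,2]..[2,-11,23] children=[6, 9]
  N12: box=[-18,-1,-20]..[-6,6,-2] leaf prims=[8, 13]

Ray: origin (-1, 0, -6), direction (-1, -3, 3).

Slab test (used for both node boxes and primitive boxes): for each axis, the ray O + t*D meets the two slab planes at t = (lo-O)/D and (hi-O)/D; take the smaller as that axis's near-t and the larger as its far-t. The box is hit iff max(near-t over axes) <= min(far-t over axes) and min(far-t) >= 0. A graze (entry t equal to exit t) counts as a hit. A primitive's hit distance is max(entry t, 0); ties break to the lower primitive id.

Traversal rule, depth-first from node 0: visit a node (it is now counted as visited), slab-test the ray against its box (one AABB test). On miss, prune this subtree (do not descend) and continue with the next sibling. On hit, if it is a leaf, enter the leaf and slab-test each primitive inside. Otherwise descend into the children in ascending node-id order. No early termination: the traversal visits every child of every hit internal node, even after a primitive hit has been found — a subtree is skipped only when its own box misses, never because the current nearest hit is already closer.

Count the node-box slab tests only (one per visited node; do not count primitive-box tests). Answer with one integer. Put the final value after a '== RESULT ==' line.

Traverse from the root:
N0 x:[-21,17] y:[-20/3,20/3] z:[-14/3,10] -> hit [-14/3,20/3], descend [1, 3, 10, 11]
  N1 x:[-21,-12] y:[-14/3,19/3] z:[-4,5/3] -> miss, prune
  N3 x:[-10,17] y:[-2,17/3] z:[-14/3,4/3] -> hit [-2,4/3], descend [8, 12]
    N8 x:[-10,6] y:[10/3,17/3] z:[-5/3,1/3] -> miss, prune
    N12 x:[5,17] y:[-2,1/3] z:[-14/3,4/3] -> miss, prune
  N10 x:[-14,2] y:[-20/3,13/3] z:[7/3,10] -> miss, prune
  N11 x:[-3,5] y:[11/3,20/3] z:[8/3,29/3] -> hit [11/3,5], descend [6, 9]
    N6 x:[-1,5] y:[14/3,20/3] z:[8/3,13/3] -> miss, prune
    N9 x:[-3,5] y:[11/3,19/3] z:[10/3,29/3] -> hit [11/3,5] leaf, test {P3(miss), P10@t=11/3}

order=[0, 1, 3, 8, 12, 10, 11, 6, 9]  |boxes|=9  |leaves|=1  hit=P10

== RESULT ==
9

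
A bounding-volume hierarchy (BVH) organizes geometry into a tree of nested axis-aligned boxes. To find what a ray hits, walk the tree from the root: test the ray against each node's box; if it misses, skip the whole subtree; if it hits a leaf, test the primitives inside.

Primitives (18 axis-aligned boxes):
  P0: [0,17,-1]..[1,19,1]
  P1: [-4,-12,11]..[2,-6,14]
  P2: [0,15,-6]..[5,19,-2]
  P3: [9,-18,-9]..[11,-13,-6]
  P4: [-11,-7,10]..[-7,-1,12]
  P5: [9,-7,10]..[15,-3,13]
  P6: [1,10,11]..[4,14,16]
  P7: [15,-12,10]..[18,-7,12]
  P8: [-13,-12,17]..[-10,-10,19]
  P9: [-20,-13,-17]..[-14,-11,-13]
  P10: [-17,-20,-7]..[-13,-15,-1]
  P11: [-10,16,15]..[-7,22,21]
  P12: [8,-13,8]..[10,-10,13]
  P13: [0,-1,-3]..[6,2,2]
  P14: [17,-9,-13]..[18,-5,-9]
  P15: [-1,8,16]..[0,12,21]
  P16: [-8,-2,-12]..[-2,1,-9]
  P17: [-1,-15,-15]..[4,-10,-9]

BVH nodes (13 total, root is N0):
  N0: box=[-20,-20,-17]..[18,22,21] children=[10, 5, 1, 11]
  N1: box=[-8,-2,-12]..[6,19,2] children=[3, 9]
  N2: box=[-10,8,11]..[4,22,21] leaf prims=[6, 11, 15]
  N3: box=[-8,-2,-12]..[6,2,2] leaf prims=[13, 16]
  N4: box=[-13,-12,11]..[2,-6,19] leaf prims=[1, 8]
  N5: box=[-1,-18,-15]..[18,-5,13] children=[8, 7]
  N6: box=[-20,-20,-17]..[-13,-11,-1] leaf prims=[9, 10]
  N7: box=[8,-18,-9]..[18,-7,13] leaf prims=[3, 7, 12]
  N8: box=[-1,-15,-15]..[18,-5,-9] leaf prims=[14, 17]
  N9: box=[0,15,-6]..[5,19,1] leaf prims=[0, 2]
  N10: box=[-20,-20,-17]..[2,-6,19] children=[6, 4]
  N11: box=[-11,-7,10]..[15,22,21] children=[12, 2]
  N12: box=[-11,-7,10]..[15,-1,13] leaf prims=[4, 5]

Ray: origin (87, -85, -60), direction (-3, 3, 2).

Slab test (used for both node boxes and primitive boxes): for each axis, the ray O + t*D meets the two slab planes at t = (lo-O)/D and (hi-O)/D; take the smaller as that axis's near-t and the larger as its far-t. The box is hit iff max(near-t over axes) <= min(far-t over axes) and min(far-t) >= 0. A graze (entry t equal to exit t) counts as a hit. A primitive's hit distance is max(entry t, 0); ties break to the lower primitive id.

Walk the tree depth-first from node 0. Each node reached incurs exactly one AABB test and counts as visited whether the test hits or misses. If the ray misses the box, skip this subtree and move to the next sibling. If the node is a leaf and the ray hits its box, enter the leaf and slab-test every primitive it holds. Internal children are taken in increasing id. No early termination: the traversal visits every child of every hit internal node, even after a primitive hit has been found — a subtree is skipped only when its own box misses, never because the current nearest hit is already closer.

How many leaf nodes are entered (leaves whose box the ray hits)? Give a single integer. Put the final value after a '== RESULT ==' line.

Trace the traversal:
N0 x:[23,107/3] y:[65/3,107/3] z:[43/2,81/2] -> hit [23,107/3], descend [1, 5, 10, 11]
  N1 x:[27,95/3] y:[83/3,104/3] z:[24,31] -> hit [83/3,31], descend [3, 9]
    N3 x:[27,95/3] y:[83/3,29] z:[24,31] -> hit [83/3,29] leaf, test {P13@t=57/2, P16(miss)}
    N9 x:[82/3,29] y:[100/3,104/3] z:[27,61/2] -> miss, prune
  N5 x:[23,88/3] y:[67/3,80/3] z:[45/2,73/2] -> hit [23,80/3], descend [7, 8]
    N7 x:[23,79/3] y:[67/3,26] z:[51/2,73/2] -> hit [51/2,26] leaf, test {P3(miss), P7(miss), P12(miss)}
    N8 x:[23,88/3] y:[70/3,80/3] z:[45/2,51/2] -> hit [70/3,51/2] leaf, test {P14(miss), P17(miss)}
  N10 x:[85/3,107/3] y:[65/3,79/3] z:[43/2,79/2] -> miss, prune
  N11 x:[24,98/3] y:[26,107/3] z:[35,81/2] -> miss, prune

order=[0, 1, 3, 9, 5, 7, 8, 10, 11]  |boxes|=9  |leaves|=3  hit=P13

== RESULT ==
3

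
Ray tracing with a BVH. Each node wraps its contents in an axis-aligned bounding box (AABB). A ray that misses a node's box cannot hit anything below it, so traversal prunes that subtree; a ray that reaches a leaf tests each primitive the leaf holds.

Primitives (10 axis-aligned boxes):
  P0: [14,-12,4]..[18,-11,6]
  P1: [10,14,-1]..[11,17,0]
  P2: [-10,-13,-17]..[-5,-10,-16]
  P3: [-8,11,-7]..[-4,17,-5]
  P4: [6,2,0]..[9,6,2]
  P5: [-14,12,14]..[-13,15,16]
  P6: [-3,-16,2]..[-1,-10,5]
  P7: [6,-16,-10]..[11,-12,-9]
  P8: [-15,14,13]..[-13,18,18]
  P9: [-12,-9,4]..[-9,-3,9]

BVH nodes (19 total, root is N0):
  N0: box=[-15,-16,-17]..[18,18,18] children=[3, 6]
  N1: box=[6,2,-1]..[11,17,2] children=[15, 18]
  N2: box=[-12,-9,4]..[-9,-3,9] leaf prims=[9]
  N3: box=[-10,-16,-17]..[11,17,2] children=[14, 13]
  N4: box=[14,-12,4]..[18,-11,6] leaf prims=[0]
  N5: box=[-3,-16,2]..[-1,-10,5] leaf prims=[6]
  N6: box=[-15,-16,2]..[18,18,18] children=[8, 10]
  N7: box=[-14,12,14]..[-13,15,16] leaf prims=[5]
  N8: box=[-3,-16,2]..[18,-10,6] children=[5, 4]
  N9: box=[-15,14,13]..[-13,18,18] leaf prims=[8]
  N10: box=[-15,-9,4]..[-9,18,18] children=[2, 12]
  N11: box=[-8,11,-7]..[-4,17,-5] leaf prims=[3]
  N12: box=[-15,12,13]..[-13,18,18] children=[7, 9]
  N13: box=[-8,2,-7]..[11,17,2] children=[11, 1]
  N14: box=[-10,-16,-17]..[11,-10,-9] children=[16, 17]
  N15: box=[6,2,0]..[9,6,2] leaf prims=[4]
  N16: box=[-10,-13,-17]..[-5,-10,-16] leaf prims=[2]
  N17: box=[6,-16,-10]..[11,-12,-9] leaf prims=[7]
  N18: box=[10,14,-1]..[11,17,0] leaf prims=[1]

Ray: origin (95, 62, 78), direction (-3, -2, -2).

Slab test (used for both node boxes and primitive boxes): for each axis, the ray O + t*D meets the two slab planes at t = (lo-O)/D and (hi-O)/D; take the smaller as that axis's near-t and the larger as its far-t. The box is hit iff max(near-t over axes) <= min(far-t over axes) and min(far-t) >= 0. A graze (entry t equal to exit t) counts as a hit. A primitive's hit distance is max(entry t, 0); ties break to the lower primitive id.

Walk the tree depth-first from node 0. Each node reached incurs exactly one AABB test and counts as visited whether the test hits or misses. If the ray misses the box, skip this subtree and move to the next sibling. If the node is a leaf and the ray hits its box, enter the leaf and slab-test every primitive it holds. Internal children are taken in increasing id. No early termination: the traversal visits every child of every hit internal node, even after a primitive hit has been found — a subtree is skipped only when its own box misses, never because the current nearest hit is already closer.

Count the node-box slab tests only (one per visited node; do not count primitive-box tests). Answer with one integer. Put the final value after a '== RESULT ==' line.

Trace the traversal:
N0 x:[77/3,110/3] y:[22,39] z:[30,95/2] -> hit [30,110/3], descend [3, 6]
  N3 x:[28,35] y:[45/2,39] z:[38,95/2] -> miss, prune
  N6 x:[77/3,110/3] y:[22,39] z:[30,38] -> hit [30,110/3], descend [8, 10]
    N8 x:[77/3,98/3] y:[36,39] z:[36,38] -> miss, prune
    N10 x:[104/3,110/3] y:[22,71/2] z:[30,37] -> hit [104/3,71/2], descend [2, 12]
      N2 x:[104/3,107/3] y:[65/2,71/2] z:[69/2,37] -> hit [104/3,71/2] leaf, test {P9@t=104/3}
      N12 x:[36,110/3] y:[22,25] z:[30,65/2] -> miss, prune

Visited [0, 3, 6, 8, 10, 2, 12]. Tests: 7 box, 1 leaf. Nearest: P9.

== RESULT ==
7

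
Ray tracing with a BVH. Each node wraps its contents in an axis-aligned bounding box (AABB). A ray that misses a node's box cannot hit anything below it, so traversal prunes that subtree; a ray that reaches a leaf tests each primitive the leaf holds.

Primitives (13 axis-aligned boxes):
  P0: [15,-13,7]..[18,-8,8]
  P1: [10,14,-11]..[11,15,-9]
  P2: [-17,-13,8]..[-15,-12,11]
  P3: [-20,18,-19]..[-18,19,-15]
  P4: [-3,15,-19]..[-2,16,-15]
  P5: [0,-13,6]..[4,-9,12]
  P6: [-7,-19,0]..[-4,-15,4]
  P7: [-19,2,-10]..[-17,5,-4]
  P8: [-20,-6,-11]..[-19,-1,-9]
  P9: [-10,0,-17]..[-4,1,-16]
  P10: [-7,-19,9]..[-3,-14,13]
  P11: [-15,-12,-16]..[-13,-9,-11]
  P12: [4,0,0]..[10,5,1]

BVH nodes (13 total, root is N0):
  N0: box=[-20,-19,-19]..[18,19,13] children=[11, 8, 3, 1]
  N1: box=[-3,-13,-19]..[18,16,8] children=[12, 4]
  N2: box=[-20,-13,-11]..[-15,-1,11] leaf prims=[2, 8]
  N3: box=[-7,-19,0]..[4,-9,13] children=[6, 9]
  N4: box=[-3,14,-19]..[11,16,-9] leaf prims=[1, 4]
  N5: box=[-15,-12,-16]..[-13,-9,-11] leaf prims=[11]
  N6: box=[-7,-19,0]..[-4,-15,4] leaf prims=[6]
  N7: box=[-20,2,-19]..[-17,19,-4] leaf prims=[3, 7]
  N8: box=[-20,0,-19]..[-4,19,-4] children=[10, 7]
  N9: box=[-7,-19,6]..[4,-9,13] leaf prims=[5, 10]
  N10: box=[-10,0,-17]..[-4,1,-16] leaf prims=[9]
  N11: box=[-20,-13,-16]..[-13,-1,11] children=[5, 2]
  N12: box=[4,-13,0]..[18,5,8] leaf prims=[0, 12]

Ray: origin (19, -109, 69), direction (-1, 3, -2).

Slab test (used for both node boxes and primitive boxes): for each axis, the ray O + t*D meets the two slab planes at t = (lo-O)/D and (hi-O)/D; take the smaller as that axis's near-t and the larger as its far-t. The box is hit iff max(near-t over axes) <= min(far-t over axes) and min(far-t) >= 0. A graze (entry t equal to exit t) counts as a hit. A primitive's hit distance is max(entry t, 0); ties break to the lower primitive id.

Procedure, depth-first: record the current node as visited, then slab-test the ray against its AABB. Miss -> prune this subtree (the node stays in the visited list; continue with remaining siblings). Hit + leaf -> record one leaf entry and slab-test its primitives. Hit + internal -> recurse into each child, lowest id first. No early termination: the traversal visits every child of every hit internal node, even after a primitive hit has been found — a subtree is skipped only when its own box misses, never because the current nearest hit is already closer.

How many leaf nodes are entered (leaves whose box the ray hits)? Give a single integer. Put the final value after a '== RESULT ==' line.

Trace the traversal:
N0 x:[1,39] y:[30,128/3] z:[28,44] -> hit [30,39], descend [1, 3, 8, 11]
  N1 x:[1,22] y:[32,125/3] z:[61/2,44] -> miss, prune
  N3 x:[15,26] y:[30,100/3] z:[28,69/2] -> miss, prune
  N8 x:[23,39] y:[109/3,128/3] z:[73/2,44] -> hit [73/2,39], descend [7, 10]
    N7 x:[36,39] y:[37,128/3] z:[73/2,44] -> hit [37,39] leaf, test {P3(miss), P7@t=37}
    N10 x:[23,29] y:[109/3,110/3] z:[85/2,43] -> miss, prune
  N11 x:[32,39] y:[32,36] z:[29,85/2] -> hit [32,36], descend [2, 5]
    N2 x:[34,39] y:[32,36] z:[29,40] -> hit [34,36] leaf, test {P2(miss), P8(miss)}
    N5 x:[32,34] y:[97/3,100/3] z:[40,85/2] -> miss, prune

order=[0, 1, 3, 8, 7, 10, 11, 2, 5]  |boxes|=9  |leaves|=2  hit=P7

== RESULT ==
2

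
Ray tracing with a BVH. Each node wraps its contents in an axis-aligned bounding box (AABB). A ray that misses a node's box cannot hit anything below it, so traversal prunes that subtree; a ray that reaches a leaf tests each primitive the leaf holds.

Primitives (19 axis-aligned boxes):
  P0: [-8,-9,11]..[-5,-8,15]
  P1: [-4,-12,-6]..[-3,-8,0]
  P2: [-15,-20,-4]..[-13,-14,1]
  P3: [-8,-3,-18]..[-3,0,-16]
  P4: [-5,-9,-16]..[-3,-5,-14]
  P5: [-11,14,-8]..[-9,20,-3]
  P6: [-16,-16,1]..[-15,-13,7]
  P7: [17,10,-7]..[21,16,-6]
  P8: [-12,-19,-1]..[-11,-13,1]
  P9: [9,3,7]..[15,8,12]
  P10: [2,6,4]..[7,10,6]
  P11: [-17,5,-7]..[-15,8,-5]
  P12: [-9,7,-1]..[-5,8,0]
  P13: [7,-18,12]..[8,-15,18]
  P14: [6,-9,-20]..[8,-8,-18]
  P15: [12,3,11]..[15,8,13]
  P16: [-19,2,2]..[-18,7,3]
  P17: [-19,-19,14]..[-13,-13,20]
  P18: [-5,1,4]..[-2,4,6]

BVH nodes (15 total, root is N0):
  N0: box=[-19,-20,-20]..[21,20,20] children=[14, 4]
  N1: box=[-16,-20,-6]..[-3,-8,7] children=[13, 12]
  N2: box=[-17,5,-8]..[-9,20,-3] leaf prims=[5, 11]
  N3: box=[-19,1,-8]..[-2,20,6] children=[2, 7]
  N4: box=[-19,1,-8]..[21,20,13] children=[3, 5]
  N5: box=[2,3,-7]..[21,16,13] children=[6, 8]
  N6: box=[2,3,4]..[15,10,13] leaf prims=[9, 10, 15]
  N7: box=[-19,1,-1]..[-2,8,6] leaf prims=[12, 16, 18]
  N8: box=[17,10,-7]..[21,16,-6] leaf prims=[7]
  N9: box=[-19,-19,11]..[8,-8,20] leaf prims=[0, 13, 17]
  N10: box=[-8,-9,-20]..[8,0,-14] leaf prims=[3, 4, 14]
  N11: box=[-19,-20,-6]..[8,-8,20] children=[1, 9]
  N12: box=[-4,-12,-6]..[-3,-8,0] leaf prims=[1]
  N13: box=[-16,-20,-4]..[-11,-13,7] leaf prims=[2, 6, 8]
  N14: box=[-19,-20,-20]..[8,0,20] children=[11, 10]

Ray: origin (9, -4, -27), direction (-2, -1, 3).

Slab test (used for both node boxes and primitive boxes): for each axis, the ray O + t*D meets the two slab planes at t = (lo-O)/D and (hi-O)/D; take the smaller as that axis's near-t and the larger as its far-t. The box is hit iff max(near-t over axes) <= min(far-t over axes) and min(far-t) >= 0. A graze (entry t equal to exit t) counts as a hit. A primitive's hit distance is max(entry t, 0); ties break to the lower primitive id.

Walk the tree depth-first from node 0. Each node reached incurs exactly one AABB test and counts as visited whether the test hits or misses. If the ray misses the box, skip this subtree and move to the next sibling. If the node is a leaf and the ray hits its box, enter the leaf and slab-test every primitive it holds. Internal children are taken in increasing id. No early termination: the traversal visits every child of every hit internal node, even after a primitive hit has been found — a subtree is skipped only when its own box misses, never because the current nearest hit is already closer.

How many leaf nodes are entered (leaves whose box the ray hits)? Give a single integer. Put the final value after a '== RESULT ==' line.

Walk:
N0 x:[-6,14] y:[-24,16] z:[7/3,47/3] -> hit [7/3,14], descend [4, 14]
  N4 x:[-6,14] y:[-24,-5] z:[19/3,40/3] -> miss, prune
  N14 x:[1/2,14] y:[-4,16] z:[7/3,47/3] -> hit [7/3,14], descend [10, 11]
    N10 x:[1/2,17/2] y:[-4,5] z:[7/3,13/3] -> hit [7/3,13/3] leaf, test {P3(miss), P4(miss), P14(miss)}
    N11 x:[1/2,14] y:[4,16] z:[7,47/3] -> hit [7,14], descend [1, 9]
      N1 x:[6,25/2] y:[4,16] z:[7,34/3] -> hit [7,34/3], descend [12, 13]
        N12 x:[6,13/2] y:[4,8] z:[7,9] -> miss, prune
        N13 x:[10,25/2] y:[9,16] z:[23/3,34/3] -> hit [10,34/3] leaf, test {P2(miss), P6(miss), P8(miss)}
      N9 x:[1/2,14] y:[4,15] z:[38/3,47/3] -> hit [38/3,14] leaf, test {P0(miss), P13(miss), P17@t=41/3}

order=[0, 4, 14, 10, 11, 1, 12, 13, 9]  |boxes|=9  |leaves|=3  hit=P17

== RESULT ==
3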